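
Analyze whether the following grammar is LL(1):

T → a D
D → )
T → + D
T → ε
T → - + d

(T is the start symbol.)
A grammar is LL(1) if for each non-terminal N with multiple productions, the predict sets of those productions are pairwise disjoint, where PREDICT(N → α) = (FIRST(α) \ {ε}) ∪ (FOLLOW(N) if α ⇒* ε).

Relevant sets:
  FOLLOW(T) = { $ }

For T:
  PREDICT(T → a D) = { 'a' }
  PREDICT(T → '+' D) = { '+' }
  PREDICT(T → ε) = { $ }
  PREDICT(T → '-' '+' d) = { '-' }
D has a single production, so nothing to check there.

All predict sets are disjoint. The grammar IS LL(1).

Answer: Yes, the grammar is LL(1).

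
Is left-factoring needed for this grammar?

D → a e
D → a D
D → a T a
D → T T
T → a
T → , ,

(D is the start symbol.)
Left-factoring is needed when two productions for the same non-terminal
share a common prefix on the right-hand side.

Productions for D:
  D → a e
  D → a D
  D → a T a
  D → T T
Productions for T:
  T → a
  T → , ,

Found common prefix 'a' in productions for D

Answer: Yes, D has productions with common prefix 'a'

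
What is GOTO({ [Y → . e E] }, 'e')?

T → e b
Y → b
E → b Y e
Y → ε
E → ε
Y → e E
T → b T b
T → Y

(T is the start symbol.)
GOTO(I, 'e') = CLOSURE({ [A → αX.β] : [A → α.Xβ] ∈ I, X = 'e' })

Items with dot before 'e', with the dot advanced:
  [Y → . e E] → [Y → e . E]
Closure of the advanced items:
  [Y → e . E] has the dot before E: add [E → . b Y e], [E → .]

GOTO = { [E → . b Y e], [E → .], [Y → e . E] }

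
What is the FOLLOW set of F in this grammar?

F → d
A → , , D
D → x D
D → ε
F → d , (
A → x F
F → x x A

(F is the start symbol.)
{ $ }

F is the start symbol, so $ ∈ FOLLOW(F).
In A → x F: F is at the end, add FOLLOW(A)

The FOLLOW sets referred to above (computed the same way, to a fixed point):
  FOLLOW(A) = { $ }

Taking the union: FOLLOW(F) = { $ }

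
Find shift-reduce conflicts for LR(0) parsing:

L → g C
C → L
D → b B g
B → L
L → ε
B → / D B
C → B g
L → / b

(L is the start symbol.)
Yes — I0: [L → .] vs [L → . / b]; I3: [L → .] vs [B → . / D B]; I9: [L → .] vs [B → . / D B]; I10: [L → .] vs [B → . / D B]

A shift-reduce conflict occurs when an LR(0) state has both:
  - a complete (reduce) item [A → α .] (dot at the end), and
  - a shift item [B → β . c γ] (dot before a terminal).

Augment with L' → L and build the canonical LR(0) collection (I0 = CLOSURE({[L' → . L]}), then GOTO on every symbol after a dot until no new states appear). It has 16 states:
  I0: { [L → . / b], [L → . g C], [L → .], [L' → . L] }  — shift, reduce
  I1: { [L → / . b] }  — shift
  I2: { [L' → L .] }  — accept
  I3: { [B → . / D B], [B → . L], [C → . B g], [C → . L], [L → . / b], [L → . g C], [L → .], [L → g . C] }  — shift, reduce
  I4: { [B → / . D B], [D → . b B g], [L → / . b] }  — shift
  I5: { [C → B . g] }  — shift
  I6: { [L → g C .] }  — reduce
  I7: { [B → L .], [C → L .] }  — 2 reduces
  I8: { [C → B g .] }  — reduce
  I9: { [B → . / D B], [B → . L], [B → / D . B], [L → . / b], [L → . g C], [L → .] }  — shift, reduce
  I10: { [B → . / D B], [B → . L], [D → b . B g], [L → . / b], [L → . g C], [L → .], [L → / b .] }  — shift, 2 reduces
  I11: { [D → b B . g] }  — shift
  I12: { [B → L .] }  — reduce
  I13: { [D → b B g .] }  — reduce
  I14: { [B → / D B .] }  — reduce
  I15: { [L → / b .] }  — reduce

I0 contains reduce item [L → .] and shift items [L → . / b], [L → . g C] — shift-reduce conflict.
I3 contains reduce item [L → .] and shift items [B → . / D B], [L → . / b], [L → . g C] — shift-reduce conflict.
I9 contains reduce item [L → .] and shift items [B → . / D B], [L → . / b], [L → . g C] — shift-reduce conflict.
I10 contains reduce items [L → .], [L → / b .] and shift items [B → . / D B], [L → . / b], [L → . g C] — shift-reduce conflict.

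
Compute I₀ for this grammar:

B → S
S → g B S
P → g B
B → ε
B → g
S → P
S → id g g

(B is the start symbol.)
First, augment the grammar with B' → B
I₀ = CLOSURE({ [B' → . B] }):
  [B' → . B] has the dot before B: add [B → . S], [B → .], [B → . g]
  [B → . S] has the dot before S: add [S → . g B S], [S → . P], [S → . id g g]
  [S → . P] has the dot before P: add [P → . g B]
No further items can be added.

I₀ = { [B → . S], [B → . g], [B → .], [B' → . B], [P → . g B], [S → . P], [S → . g B S], [S → . id g g] }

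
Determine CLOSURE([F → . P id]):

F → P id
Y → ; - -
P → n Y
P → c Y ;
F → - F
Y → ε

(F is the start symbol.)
{ [F → . P id], [P → . c Y ;], [P → . n Y] }

Start with: [F → . P id]
  [F → . P id] has the dot before P: add [P → . n Y], [P → . c Y ;]
No further items can be added.

CLOSURE = { [F → . P id], [P → . c Y ;], [P → . n Y] }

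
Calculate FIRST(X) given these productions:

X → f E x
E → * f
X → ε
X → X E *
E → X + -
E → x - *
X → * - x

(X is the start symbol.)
FIRST sets of the other non-terminals involved (by the same procedure, iterated to a fixed point):
  FIRST(E) = { '*', '+', 'f', 'x' }

From X → f E x:
  - f is a terminal: add 'f' and stop
From X → ε:
  - ε-production, so ε ∈ FIRST(X)
From X → X E *:
  - X is the symbol being defined: contributes nothing new
    X is nullable, so continue to the next symbol
  - E is a non-terminal: add FIRST(E) \ {ε} = { '*', '+', 'f', 'x' }
    E is not nullable, so stop
From X → * - x:
  - '*' is a terminal: add '*' and stop

Collecting: FIRST(X) = { '*', '+', 'f', 'x', ε }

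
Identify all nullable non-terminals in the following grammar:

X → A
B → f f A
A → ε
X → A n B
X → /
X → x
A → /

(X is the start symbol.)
A non-terminal is nullable if it can derive ε (the empty string): either it has an ε-production, or it has a production whose right-hand side consists entirely of nullable non-terminals.

ε-productions: A → ε
So A is immediately nullable.
X → A: every symbol on the right is nullable, so X is nullable too.
No further non-terminal can be added: every production for the remaining non-terminals contains a terminal or a non-nullable non-terminal.
Nullable = { 'A', 'X' }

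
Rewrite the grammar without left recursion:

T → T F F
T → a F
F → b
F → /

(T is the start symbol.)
T is directly left-recursive. The standard transformation for
  A → A α₁ | ... | A α_m | β₁ | ... | β_n
is
  A  → β₁ A' | ... | β_n A'
  A' → α₁ A' | ... | α_m A' | ε

T → a F becomes T → a F T'
T → T F F becomes T' → F F T'
Add T' → ε

Productions for other non-terminals are unchanged:
  F → b
  F → /

Resulting grammar:
T → a F T'
T' → F F T'
T' → ε
F → b
F → /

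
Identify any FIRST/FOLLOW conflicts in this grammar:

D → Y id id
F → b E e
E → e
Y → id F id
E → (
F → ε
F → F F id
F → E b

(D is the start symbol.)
A FIRST/FOLLOW conflict occurs when a non-terminal N has a nullable alternative N → β (β ⇒* ε) and another alternative N → α with FIRST(α) ∩ FOLLOW(N) ≠ ∅: on such a lookahead the parser cannot decide between expanding α and letting N vanish via β.

Nullable non-terminals: F.
FIRST sets used below: FIRST(F) = { '(', 'b', 'e', 'id', ε }, FIRST(E) = { '(', 'e' }

F: nullable alternative(s) F → ε; FOLLOW(F) = { '(', 'b', 'e', 'id' }
  F → b E e: FIRST \ {ε} = { 'b' } — overlaps FOLLOW(F) on { 'b' }: CONFLICT
  F → ε: FIRST \ {ε} = { } — this is the only nullable alternative, skip
  F → F F id: FIRST \ {ε} = { '(', 'b', 'e', 'id' } — overlaps FOLLOW(F) on { '(', 'b', 'e', 'id' }: CONFLICT
  F → E b: FIRST \ {ε} = { '(', 'e' } — overlaps FOLLOW(F) on { '(', 'e' }: CONFLICT

D, E, Y have no nullable alternative, so no FIRST/FOLLOW check is needed there.

So the grammar has 3 FIRST/FOLLOW conflicts (marked CONFLICT above).

Answer: Yes. F → b E e with FOLLOW(F) on { 'b' }; F → F F id with FOLLOW(F) on { '(', 'b', 'e', 'id' }; F → E b with FOLLOW(F) on { '(', 'e' }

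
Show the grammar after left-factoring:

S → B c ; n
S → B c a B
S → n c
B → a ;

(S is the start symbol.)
S → B c S'
S' → ; n
S' → a B
S → n c
B → a ;

Left-factoring transforms A → αβ₁ | αβ₂ into A → αA' and A' → β₁ | β₂
(α is the longest common prefix among the alternatives). Repeat until
no nonterminal has two alternatives with a common prefix.

Round 1: S has alternatives sharing prefix 'B c'. Introduce S': S → B c S'
  Add: S' → ; n
  Add: S' → a B

No remaining common prefixes — done.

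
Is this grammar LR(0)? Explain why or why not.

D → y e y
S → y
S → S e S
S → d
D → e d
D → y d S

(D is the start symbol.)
No. Shift-reduce conflict between [D → y d S .] and [S → S . e S]

Augment with D' → D and build the canonical LR(0) collection (I0 = CLOSURE({[D' → . D]}), then GOTO on every symbol after a dot until no new states appear). It has 13 states:
  I0: { [D → . e d], [D → . y d S], [D → . y e y], [D' → . D] }  — shift
  I1: { [D' → D .] }  — accept
  I2: { [D → e . d] }  — shift
  I3: { [D → y . d S], [D → y . e y] }  — shift
  I4: { [D → y d . S], [S → . S e S], [S → . d], [S → . y] }  — shift
  I5: { [D → y e . y] }  — shift
  I6: { [D → y e y .] }  — reduce
  I7: { [D → y d S .], [S → S . e S] }  — shift, reduce
  I8: { [S → d .] }  — reduce
  I9: { [S → y .] }  — reduce
  I10: { [S → . S e S], [S → . d], [S → . y], [S → S e . S] }  — shift
  I11: { [S → S . e S], [S → S e S .] }  — shift, reduce
  I12: { [D → e d .] }  — reduce

Conflict in state I7:
  Shift-reduce conflict between [D → y d S .] and [S → S . e S]
So the grammar is NOT LR(0).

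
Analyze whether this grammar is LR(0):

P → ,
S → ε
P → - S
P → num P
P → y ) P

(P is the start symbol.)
Yes, the grammar is LR(0)

A grammar is LR(0) if no state in the canonical LR(0) collection has:
  - both a shift item (dot before a terminal) and a complete item (shift-reduce conflict), or
  - two or more complete items (reduce-reduce conflict; the accept item [P' → P .] counts as a complete item here).

Augment with P' → P and build the canonical LR(0) collection (I0 = CLOSURE({[P' → . P]}), then GOTO on every symbol after a dot until no new states appear). It has 10 states:
  I0: { [P → . ,], [P → . - S], [P → . num P], [P → . y ) P], [P' → . P] }  — shift
  I1: { [P → , .] }  — reduce
  I2: { [P → - . S], [S → .] }  — reduce
  I3: { [P' → P .] }  — accept
  I4: { [P → . ,], [P → . - S], [P → . num P], [P → . y ) P], [P → num . P] }  — shift
  I5: { [P → y . ) P] }  — shift
  I6: { [P → . ,], [P → . - S], [P → . num P], [P → . y ) P], [P → y ) . P] }  — shift
  I7: { [P → y ) P .] }  — reduce
  I8: { [P → num P .] }  — reduce
  I9: { [P → - S .] }  — reduce

Every state is either a pure shift/goto state or contains exactly one complete item and nothing to shift — no conflicts. The grammar is LR(0).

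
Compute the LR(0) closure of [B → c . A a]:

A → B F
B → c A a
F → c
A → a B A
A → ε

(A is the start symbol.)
To compute CLOSURE, for each item [A → α.Bβ] where B is a non-terminal, add [B → .γ] for all productions B → γ; repeat for the newly added items until nothing changes.

Start with: [B → c . A a]
  [B → c . A a] has the dot before A: add [A → . B F], [A → . a B A], [A → .]
  [A → . B F] has the dot before B: add [B → . c A a]
No further items can be added.

CLOSURE = { [A → . B F], [A → . a B A], [A → .], [B → . c A a], [B → c . A a] }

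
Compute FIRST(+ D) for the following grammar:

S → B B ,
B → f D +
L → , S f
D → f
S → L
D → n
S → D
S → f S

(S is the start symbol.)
To compute FIRST(+ D), process the symbols left to right:
Symbol + is a terminal. Add '+' and stop.
FIRST(+ D) = { '+' }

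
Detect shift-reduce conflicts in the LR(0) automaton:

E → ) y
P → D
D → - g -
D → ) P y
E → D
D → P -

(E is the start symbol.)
No shift-reduce conflicts

A shift-reduce conflict occurs when an LR(0) state has both:
  - a complete (reduce) item [A → α .] (dot at the end), and
  - a shift item [B → β . c γ] (dot before a terminal).

Augment with E' → E and build the canonical LR(0) collection (I0 = CLOSURE({[E' → . E]}), then GOTO on every symbol after a dot until no new states appear). It has 14 states:
  I0: { [D → . ) P y], [D → . - g -], [D → . P -], [E → . ) y], [E → . D], [E' → . E], [P → . D] }  — shift
  I1: { [D → ) . P y], [D → . ) P y], [D → . - g -], [D → . P -], [E → ) . y], [P → . D] }  — shift
  I2: { [D → - . g -] }  — shift
  I3: { [E → D .], [P → D .] }  — 2 reduces
  I4: { [E' → E .] }  — accept
  I5: { [D → P . -] }  — shift
  I6: { [D → P - .] }  — reduce
  I7: { [D → - g . -] }  — shift
  I8: { [D → - g - .] }  — reduce
  I9: { [D → ) . P y], [D → . ) P y], [D → . - g -], [D → . P -], [P → . D] }  — shift
  I10: { [P → D .] }  — reduce
  I11: { [D → ) P . y], [D → P . -] }  — shift
  I12: { [E → ) y .] }  — reduce
  I13: { [D → ) P y .] }  — reduce

No state contains both a complete item and a shift item.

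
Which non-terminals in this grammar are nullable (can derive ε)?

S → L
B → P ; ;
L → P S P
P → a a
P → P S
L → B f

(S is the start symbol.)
A non-terminal is nullable if it can derive ε (the empty string): either it has an ε-production, or it has a production whose right-hand side consists entirely of nullable non-terminals.

There are no ε-productions, so no non-terminal can derive ε.
No non-terminals are nullable.

Answer: None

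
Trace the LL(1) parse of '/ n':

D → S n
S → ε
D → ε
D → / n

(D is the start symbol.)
LL(1) parsing maintains a stack (initially the start symbol over $) and the input. At each step: if the stack top is a terminal, match it against the current input token; if it is a non-terminal N, replace it with the RHS of M[N, lookahead] (the unique production whose predict set contains the lookahead).

Stack is shown with the top on the left.

Stack  Input  Action
--------------------
D $    / n $  output D → / n
/ n $  / n $  match '/'
n $    n $    match 'n'
$      $      accept

The string is accepted.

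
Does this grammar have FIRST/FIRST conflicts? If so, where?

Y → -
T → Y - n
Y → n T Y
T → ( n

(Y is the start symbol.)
No FIRST/FIRST conflicts.

A FIRST/FIRST conflict occurs when two productions N → α and N → β for the same non-terminal have FIRST(α) ∩ FIRST(β) ≠ ∅ (with ε ∈ FIRST of a nullable right-hand side, so two nullable alternatives also conflict).

FIRST sets of the non-terminals at (or reachable through a nullable prefix from) the front of some alternative:
  FIRST(Y) = { '-', 'n' }

Productions for Y:
  Y → -: FIRST = { '-' }
  Y → n T Y: FIRST = { 'n' }
Productions for T:
  T → Y - n: FIRST = { '-', 'n' }
  T → ( n: FIRST = { '(' }

All alternatives of each non-terminal have pairwise disjoint FIRST sets.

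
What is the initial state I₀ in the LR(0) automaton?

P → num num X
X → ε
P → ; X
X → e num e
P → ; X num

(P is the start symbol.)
First, augment the grammar with P' → P
I₀ = CLOSURE({ [P' → . P] }):
  [P' → . P] has the dot before P: add [P → . num num X], [P → . ; X], [P → . ; X num]
No further items can be added.

I₀ = { [P → . ; X num], [P → . ; X], [P → . num num X], [P' → . P] }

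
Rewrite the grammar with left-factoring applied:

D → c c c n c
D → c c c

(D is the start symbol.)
Left-factoring transforms A → αβ₁ | αβ₂ into A → αA' and A' → β₁ | β₂
(α is the longest common prefix among the alternatives). Repeat until
no nonterminal has two alternatives with a common prefix.

Round 1: D has alternatives sharing prefix 'c c c'. Introduce D': D → c c c D'
  Add: D' → n c
  Add: D' → ε

No remaining common prefixes — done.

Resulting grammar:
D → c c c D'
D' → n c
D' → ε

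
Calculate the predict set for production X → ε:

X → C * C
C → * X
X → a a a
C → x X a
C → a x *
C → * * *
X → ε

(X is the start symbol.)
PREDICT(X → ε) = (FIRST(RHS) \ {ε}) ∪ (FOLLOW(X) if ε ∈ FIRST(RHS), i.e. RHS ⇒* ε)
The right-hand side is ε (FIRST(ε) = { ε }), so the predict set is FOLLOW(X) = { $, '*', 'a' }
PREDICT(X → ε) = { $, '*', 'a' }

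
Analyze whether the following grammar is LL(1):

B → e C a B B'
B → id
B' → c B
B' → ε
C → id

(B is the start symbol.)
A grammar is LL(1) if for each non-terminal N with multiple productions, the predict sets of those productions are pairwise disjoint, where PREDICT(N → α) = (FIRST(α) \ {ε}) ∪ (FOLLOW(N) if α ⇒* ε).

Relevant sets:
  FOLLOW(B') = { $, 'c' }

For B:
  PREDICT(B → e C a B B') = { 'e' }
  PREDICT(B → id) = { 'id' }
For B':
  PREDICT(B' → c B) = { 'c' }
  PREDICT(B' → ε) = { $, 'c' }
C has a single production, so nothing to check there.

Conflict found: Predict set conflict for B': { 'c' }
The grammar is NOT LL(1).

Answer: No. Predict set conflict for B': { 'c' }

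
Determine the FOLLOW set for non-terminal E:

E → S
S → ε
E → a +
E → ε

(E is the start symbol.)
{ $ }

To compute FOLLOW(E), find every occurrence of E on a right-hand side N → α E β: add FIRST(β) \ {ε}, and if β is empty or nullable also add FOLLOW(N). Iterate to a fixed point.

E is the start symbol, so $ ∈ FOLLOW(E).
E does not occur on any right-hand side.

Taking the union: FOLLOW(E) = { $ }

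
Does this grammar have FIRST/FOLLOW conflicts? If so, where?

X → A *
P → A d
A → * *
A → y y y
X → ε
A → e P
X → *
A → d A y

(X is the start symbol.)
Nullable non-terminals: X.
FIRST sets used below: FIRST(A) = { '*', 'd', 'e', 'y' }

X: nullable alternative(s) X → ε; FOLLOW(X) = { $ }
  X → A *: FIRST \ {ε} = { '*', 'd', 'e', 'y' } — disjoint from FOLLOW(X)
  X → ε: FIRST \ {ε} = { } — this is the only nullable alternative, skip
  X → *: FIRST \ {ε} = { '*' } — disjoint from FOLLOW(X)

A, P have no nullable alternative, so no FIRST/FOLLOW check is needed there.

No FIRST/FOLLOW conflicts found.

Answer: No FIRST/FOLLOW conflicts.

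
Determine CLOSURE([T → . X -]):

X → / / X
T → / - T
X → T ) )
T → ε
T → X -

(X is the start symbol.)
To compute CLOSURE, for each item [A → α.Bβ] where B is a non-terminal, add [B → .γ] for all productions B → γ; repeat for the newly added items until nothing changes.

Start with: [T → . X -]
  [T → . X -] has the dot before X: add [X → . / / X], [X → . T ) )]
  [X → . T ) )] has the dot before T: add [T → . / - T], [T → .]
No further items can be added.

CLOSURE = { [T → . / - T], [T → . X -], [T → .], [X → . / / X], [X → . T ) )] }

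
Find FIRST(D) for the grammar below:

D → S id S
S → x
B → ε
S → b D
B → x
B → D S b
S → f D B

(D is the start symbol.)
To compute FIRST(D), examine every production with D on the left-hand side, reading each right-hand side left to right until a non-nullable symbol is reached.

FIRST sets of the other non-terminals involved (by the same procedure, iterated to a fixed point):
  FIRST(S) = { 'b', 'f', 'x' }

From D → S id S:
  - S is a non-terminal: add FIRST(S) \ {ε} = { 'b', 'f', 'x' }
    S is not nullable, so stop

Collecting: FIRST(D) = { 'b', 'f', 'x' }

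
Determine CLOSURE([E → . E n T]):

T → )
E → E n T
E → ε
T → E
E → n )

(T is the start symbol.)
{ [E → . E n T], [E → . n )], [E → .] }

Start with: [E → . E n T]
  [E → . E n T] has the dot before E: add [E → .], [E → . n )]
No further items can be added.

CLOSURE = { [E → . E n T], [E → . n )], [E → .] }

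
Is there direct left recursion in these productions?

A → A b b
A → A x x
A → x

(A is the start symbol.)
Direct left recursion occurs when N → N α for some non-terminal N (the right-hand side begins with the left-hand side itself).

A → A b b: LEFT RECURSIVE (starts with A)
A → A x x: LEFT RECURSIVE (starts with A)
A → x: starts with x

The grammar has direct left recursion on: A.

Answer: Yes, A is left-recursive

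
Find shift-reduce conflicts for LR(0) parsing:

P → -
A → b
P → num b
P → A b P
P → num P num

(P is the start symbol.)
Augment with P' → P and build the canonical LR(0) collection (I0 = CLOSURE({[P' → . P]}), then GOTO on every symbol after a dot until no new states appear). It has 11 states:
  I0: { [A → . b], [P → . -], [P → . A b P], [P → . num P num], [P → . num b], [P' → . P] }  — shift
  I1: { [P → - .] }  — reduce
  I2: { [P → A . b P] }  — shift
  I3: { [P' → P .] }  — accept
  I4: { [A → b .] }  — reduce
  I5: { [A → . b], [P → . -], [P → . A b P], [P → . num P num], [P → . num b], [P → num . P num], [P → num . b] }  — shift
  I6: { [P → num P . num] }  — shift
  I7: { [A → b .], [P → num b .] }  — 2 reduces
  I8: { [P → num P num .] }  — reduce
  I9: { [A → . b], [P → . -], [P → . A b P], [P → . num P num], [P → . num b], [P → A b . P] }  — shift
  I10: { [P → A b P .] }  — reduce

No state contains both a complete item and a shift item.

Answer: No shift-reduce conflicts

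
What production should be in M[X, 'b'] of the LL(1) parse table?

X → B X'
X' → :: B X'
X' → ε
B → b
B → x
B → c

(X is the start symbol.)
X → B X'

To find M[X, 'b'], we find productions for X where 'b' is in the predict set (PREDICT(N → α) = (FIRST(α) \ {ε}) ∪ (FOLLOW(N) if α ⇒* ε)).

Relevant sets:
  FIRST(B) = { 'b', 'c', 'x' }

X → B X': PREDICT = { 'b', 'c', 'x' }
  'b' is in predict set, so this production goes in M[X, 'b']

M[X, 'b'] = X → B X'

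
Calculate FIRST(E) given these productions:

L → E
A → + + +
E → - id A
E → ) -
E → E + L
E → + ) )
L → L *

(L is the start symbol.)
{ ')', '+', '-' }

To compute FIRST(E), examine every production with E on the left-hand side, reading each right-hand side left to right until a non-nullable symbol is reached.

From E → - id A:
  - '-' is a terminal: add '-' and stop
From E → ) -:
  - ')' is a terminal: add ')' and stop
From E → E + L:
  - E is the symbol being defined: contributes nothing new
    E is not nullable, so stop
From E → + ) ):
  - '+' is a terminal: add '+' and stop

Collecting: FIRST(E) = { ')', '+', '-' }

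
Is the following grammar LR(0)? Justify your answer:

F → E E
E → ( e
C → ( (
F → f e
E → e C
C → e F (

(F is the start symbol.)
Yes, the grammar is LR(0)

A grammar is LR(0) if no state in the canonical LR(0) collection has:
  - both a shift item (dot before a terminal) and a complete item (shift-reduce conflict), or
  - two or more complete items (reduce-reduce conflict; the accept item [F' → F .] counts as a complete item here).

Augment with F' → F and build the canonical LR(0) collection (I0 = CLOSURE({[F' → . F]}), then GOTO on every symbol after a dot until no new states appear). It has 15 states:
  I0: { [E → . ( e], [E → . e C], [F → . E E], [F → . f e], [F' → . F] }  — shift
  I1: { [E → ( . e] }  — shift
  I2: { [E → . ( e], [E → . e C], [F → E . E] }  — shift
  I3: { [F' → F .] }  — accept
  I4: { [C → . ( (], [C → . e F (], [E → e . C] }  — shift
  I5: { [F → f . e] }  — shift
  I6: { [F → f e .] }  — reduce
  I7: { [C → ( . (] }  — shift
  I8: { [E → e C .] }  — reduce
  I9: { [C → e . F (], [E → . ( e], [E → . e C], [F → . E E], [F → . f e] }  — shift
  I10: { [C → e F . (] }  — shift
  I11: { [C → e F ( .] }  — reduce
  I12: { [C → ( ( .] }  — reduce
  I13: { [F → E E .] }  — reduce
  I14: { [E → ( e .] }  — reduce

Every state is either a pure shift/goto state or contains exactly one complete item and nothing to shift — no conflicts. The grammar is LR(0).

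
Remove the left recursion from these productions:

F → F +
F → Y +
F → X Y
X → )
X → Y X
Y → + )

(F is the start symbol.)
F is directly left-recursive. The standard transformation for
  A → A α₁ | ... | A α_m | β₁ | ... | β_n
is
  A  → β₁ A' | ... | β_n A'
  A' → α₁ A' | ... | α_m A' | ε

F → Y + becomes F → Y + F'
F → X Y becomes F → X Y F'
F → F + becomes F' → + F'
Add F' → ε

Productions for other non-terminals are unchanged:
  X → )
  X → Y X
  Y → + )

Resulting grammar:
F → Y + F'
F → X Y F'
F' → + F'
F' → ε
X → )
X → Y X
Y → + )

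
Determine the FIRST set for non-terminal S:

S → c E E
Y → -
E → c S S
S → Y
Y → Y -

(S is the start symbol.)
To compute FIRST(S), examine every production with S on the left-hand side, reading each right-hand side left to right until a non-nullable symbol is reached.

FIRST sets of the other non-terminals involved (by the same procedure, iterated to a fixed point):
  FIRST(Y) = { '-' }

From S → c E E:
  - c is a terminal: add 'c' and stop
From S → Y:
  - Y is a non-terminal: add FIRST(Y) \ {ε} = { '-' }
    Y is not nullable, so stop

Collecting: FIRST(S) = { '-', 'c' }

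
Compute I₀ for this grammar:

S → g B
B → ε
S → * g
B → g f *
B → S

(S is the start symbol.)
{ [S → . * g], [S → . g B], [S' → . S] }

First, augment the grammar with S' → S
I₀ = CLOSURE({ [S' → . S] }):
  [S' → . S] has the dot before S: add [S → . g B], [S → . * g]
No further items can be added.

I₀ = { [S → . * g], [S → . g B], [S' → . S] }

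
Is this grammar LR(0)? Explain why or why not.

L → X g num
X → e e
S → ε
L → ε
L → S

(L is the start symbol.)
A grammar is LR(0) if no state in the canonical LR(0) collection has:
  - both a shift item (dot before a terminal) and a complete item (shift-reduce conflict), or
  - two or more complete items (reduce-reduce conflict; the accept item [L' → L .] counts as a complete item here).

Augment with L' → L and build the canonical LR(0) collection (I0 = CLOSURE({[L' → . L]}), then GOTO on every symbol after a dot until no new states appear). It has 8 states:
  I0: { [L → . S], [L → . X g num], [L → .], [L' → . L], [S → .], [X → . e e] }  — shift, 2 reduces
  I1: { [L' → L .] }  — accept
  I2: { [L → S .] }  — reduce
  I3: { [L → X . g num] }  — shift
  I4: { [X → e . e] }  — shift
  I5: { [X → e e .] }  — reduce
  I6: { [L → X g . num] }  — shift
  I7: { [L → X g num .] }  — reduce

Conflict in state I0:
  Shift-reduce conflict between [L → .] and [X → . e e]
So the grammar is NOT LR(0).

Answer: No. Shift-reduce conflict between [L → .] and [X → . e e]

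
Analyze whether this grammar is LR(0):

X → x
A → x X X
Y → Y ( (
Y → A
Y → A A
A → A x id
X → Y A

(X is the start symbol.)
A grammar is LR(0) if no state in the canonical LR(0) collection has:
  - both a shift item (dot before a terminal) and a complete item (shift-reduce conflict), or
  - two or more complete items (reduce-reduce conflict; the accept item [X' → X .] counts as a complete item here).

Augment with X' → X and build the canonical LR(0) collection (I0 = CLOSURE({[X' → . X]}), then GOTO on every symbol after a dot until no new states appear). It has 15 states:
  I0: { [A → . A x id], [A → . x X X], [X → . Y A], [X → . x], [X' → . X], [Y → . A A], [Y → . A], [Y → . Y ( (] }  — shift
  I1: { [A → . A x id], [A → . x X X], [A → A . x id], [Y → A . A], [Y → A .] }  — shift, reduce
  I2: { [X' → X .] }  — accept
  I3: { [A → . A x id], [A → . x X X], [X → Y . A], [Y → Y . ( (] }  — shift
  I4: { [A → . A x id], [A → . x X X], [A → x . X X], [X → . Y A], [X → . x], [X → x .], [Y → . A A], [Y → . A], [Y → . Y ( (] }  — shift, reduce
  I5: { [A → . A x id], [A → . x X X], [A → x X . X], [X → . Y A], [X → . x], [Y → . A A], [Y → . A], [Y → . Y ( (] }  — shift
  I6: { [A → x X X .] }  — reduce
  I7: { [Y → Y ( . (] }  — shift
  I8: { [A → A . x id], [X → Y A .] }  — shift, reduce
  I9: { [A → . A x id], [A → . x X X], [A → x . X X], [X → . Y A], [X → . x], [Y → . A A], [Y → . A], [Y → . Y ( (] }  — shift
  I10: { [A → A x . id] }  — shift
  I11: { [A → A x id .] }  — reduce
  I12: { [Y → Y ( ( .] }  — reduce
  I13: { [A → A . x id], [Y → A A .] }  — shift, reduce
  I14: { [A → . A x id], [A → . x X X], [A → A x . id], [A → x . X X], [X → . Y A], [X → . x], [Y → . A A], [Y → . A], [Y → . Y ( (] }  — shift

Conflict in state I1:
  Shift-reduce conflict between [Y → A .] and [A → A . x id]
So the grammar is NOT LR(0).

Answer: No. Shift-reduce conflict between [Y → A .] and [A → A . x id]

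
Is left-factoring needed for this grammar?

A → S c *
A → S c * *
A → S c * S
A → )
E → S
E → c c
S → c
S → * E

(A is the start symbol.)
Yes, A has productions with common prefix 'S c *'

Left-factoring is needed when two productions for the same non-terminal
share a common prefix on the right-hand side.

Productions for A:
  A → S c *
  A → S c * *
  A → S c * S
  A → )
Productions for E:
  E → S
  E → c c
Productions for S:
  S → c
  S → * E

Found common prefix 'S c *' in productions for A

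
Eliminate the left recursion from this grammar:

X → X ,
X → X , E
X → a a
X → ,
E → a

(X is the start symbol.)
X is directly left-recursive. The standard transformation for
  A → A α₁ | ... | A α_m | β₁ | ... | β_n
is
  A  → β₁ A' | ... | β_n A'
  A' → α₁ A' | ... | α_m A' | ε

X → a a becomes X → a a X'
X → , becomes X → , X'
X → X , becomes X' → , X'
X → X , E becomes X' → , E X'
Add X' → ε

Productions for other non-terminals are unchanged:
  E → a

Resulting grammar:
X → a a X'
X → , X'
X' → , X'
X' → , E X'
X' → ε
E → a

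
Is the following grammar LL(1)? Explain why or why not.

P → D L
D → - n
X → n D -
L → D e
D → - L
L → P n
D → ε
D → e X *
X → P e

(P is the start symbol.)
No. Predict set conflict for D: { '-' }

A grammar is LL(1) if for each non-terminal N with multiple productions, the predict sets of those productions are pairwise disjoint, where PREDICT(N → α) = (FIRST(α) \ {ε}) ∪ (FOLLOW(N) if α ⇒* ε).

Relevant sets:
  FIRST(P) = { '-', 'e' }
  FIRST(D) = { '-', 'e', ε }
  FOLLOW(D) = { '-', 'e' }

For D:
  PREDICT(D → '-' n) = { '-' }
  PREDICT(D → '-' L) = { '-' }
  PREDICT(D → ε) = { '-', 'e' }
  PREDICT(D → e X '*') = { 'e' }
For X:
  PREDICT(X → n D '-') = { 'n' }
  PREDICT(X → P e) = { '-', 'e' }
For L:
  PREDICT(L → D e) = { '-', 'e' }
  PREDICT(L → P n) = { '-', 'e' }
P has a single production, so nothing to check there.

Conflict found: Predict set conflict for D: { '-' }
The grammar is NOT LL(1).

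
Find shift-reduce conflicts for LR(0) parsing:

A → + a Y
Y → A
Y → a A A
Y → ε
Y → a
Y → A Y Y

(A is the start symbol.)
Augment with A' → A and build the canonical LR(0) collection (I0 = CLOSURE({[A' → . A]}), then GOTO on every symbol after a dot until no new states appear). It has 11 states:
  I0: { [A → . + a Y], [A' → . A] }  — shift
  I1: { [A → + . a Y] }  — shift
  I2: { [A' → A .] }  — accept
  I3: { [A → + a . Y], [A → . + a Y], [Y → . A Y Y], [Y → . A], [Y → . a A A], [Y → . a], [Y → .] }  — shift, reduce
  I4: { [A → . + a Y], [Y → . A Y Y], [Y → . A], [Y → . a A A], [Y → . a], [Y → .], [Y → A . Y Y], [Y → A .] }  — shift, 2 reduces
  I5: { [A → + a Y .] }  — reduce
  I6: { [A → . + a Y], [Y → a . A A], [Y → a .] }  — shift, reduce
  I7: { [A → . + a Y], [Y → a A . A] }  — shift
  I8: { [Y → a A A .] }  — reduce
  I9: { [A → . + a Y], [Y → . A Y Y], [Y → . A], [Y → . a A A], [Y → . a], [Y → .], [Y → A Y . Y] }  — shift, reduce
  I10: { [Y → A Y Y .] }  — reduce

I3 contains reduce item [Y → .] and shift items [A → . + a Y], [Y → . a], [Y → . a A A] — shift-reduce conflict.
I4 contains reduce items [Y → .], [Y → A .] and shift items [A → . + a Y], [Y → . a], [Y → . a A A] — shift-reduce conflict.
I6 contains reduce item [Y → a .] and shift item [A → . + a Y] — shift-reduce conflict.
I9 contains reduce item [Y → .] and shift items [A → . + a Y], [Y → . a], [Y → . a A A] — shift-reduce conflict.

Answer: Yes — I3: [Y → .] vs [A → . + a Y]; I4: [Y → .] vs [A → . + a Y]; I6: [Y → a .] vs [A → . + a Y]; I9: [Y → .] vs [A → . + a Y]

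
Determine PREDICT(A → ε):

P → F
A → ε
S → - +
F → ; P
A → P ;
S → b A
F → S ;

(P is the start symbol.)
PREDICT(A → ε) = (FIRST(RHS) \ {ε}) ∪ (FOLLOW(A) if ε ∈ FIRST(RHS), i.e. RHS ⇒* ε)
The right-hand side is ε (FIRST(ε) = { ε }), so the predict set is FOLLOW(A) = { ';' }
PREDICT(A → ε) = { ';' }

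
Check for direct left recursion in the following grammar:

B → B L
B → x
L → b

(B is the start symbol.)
Yes, B is left-recursive

Direct left recursion occurs when N → N α for some non-terminal N (the right-hand side begins with the left-hand side itself).

B → B L: LEFT RECURSIVE (starts with B)
B → x: starts with x
L → b: starts with b

The grammar has direct left recursion on: B.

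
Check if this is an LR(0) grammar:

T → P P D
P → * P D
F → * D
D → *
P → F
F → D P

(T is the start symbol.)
Augment with T' → T and build the canonical LR(0) collection (I0 = CLOSURE({[T' → . T]}), then GOTO on every symbol after a dot until no new states appear). It has 13 states:
  I0: { [D → . *], [F → . * D], [F → . D P], [P → . * P D], [P → . F], [T → . P P D], [T' → . T] }  — shift
  I1: { [D → * .], [D → . *], [F → * . D], [F → . * D], [F → . D P], [P → * . P D], [P → . * P D], [P → . F] }  — shift, reduce
  I2: { [D → . *], [F → . * D], [F → . D P], [F → D . P], [P → . * P D], [P → . F] }  — shift
  I3: { [P → F .] }  — reduce
  I4: { [D → . *], [F → . * D], [F → . D P], [P → . * P D], [P → . F], [T → P . P D] }  — shift
  I5: { [T' → T .] }  — accept
  I6: { [D → . *], [T → P P . D] }  — shift
  I7: { [D → * .] }  — reduce
  I8: { [T → P P D .] }  — reduce
  I9: { [F → D P .] }  — reduce
  I10: { [D → . *], [F → * D .], [F → . * D], [F → . D P], [F → D . P], [P → . * P D], [P → . F] }  — shift, reduce
  I11: { [D → . *], [P → * P . D] }  — shift
  I12: { [P → * P D .] }  — reduce

Conflict in state I1:
  Shift-reduce conflict between [D → * .] and [D → . *]
So the grammar is NOT LR(0).

Answer: No. Shift-reduce conflict between [D → * .] and [D → . *]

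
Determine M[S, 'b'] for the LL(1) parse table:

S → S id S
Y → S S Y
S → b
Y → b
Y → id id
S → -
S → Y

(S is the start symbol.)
To find M[S, 'b'], we find productions for S where 'b' is in the predict set (PREDICT(N → α) = (FIRST(α) \ {ε}) ∪ (FOLLOW(N) if α ⇒* ε)).

Relevant sets:
  FIRST(S) = { '-', 'b', 'id' }
  FIRST(Y) = { '-', 'b', 'id' }

S → S id S: PREDICT = { '-', 'b', 'id' }
  'b' is in predict set, so this production goes in M[S, 'b']
S → b: PREDICT = { 'b' }
  'b' is in predict set, so this production goes in M[S, 'b']
S → -: PREDICT = { '-' }
S → Y: PREDICT = { '-', 'b', 'id' }
  'b' is in predict set, so this production goes in M[S, 'b']

M[S, 'b'] = S → S id S, S → b, S → Y  (a multiply-defined cell — the grammar is not LL(1))

Answer: S → S id S, S → b, S → Y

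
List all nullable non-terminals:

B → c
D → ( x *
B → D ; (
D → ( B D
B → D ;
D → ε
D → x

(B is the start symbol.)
{ 'D' }

ε-productions: D → ε
So D is immediately nullable.
No further non-terminal can be added: every production for the remaining non-terminals contains a terminal or a non-nullable non-terminal.
Nullable = { 'D' }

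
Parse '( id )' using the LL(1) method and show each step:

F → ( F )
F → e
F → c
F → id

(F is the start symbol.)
LL(1) parsing maintains a stack (initially the start symbol over $) and the input. At each step: if the stack top is a terminal, match it against the current input token; if it is a non-terminal N, replace it with the RHS of M[N, lookahead] (the unique production whose predict set contains the lookahead).

Stack is shown with the top on the left.

Stack    Input     Action
-------------------------
F $      ( id ) $  output F → ( F )
( F ) $  ( id ) $  match '('
F ) $    id ) $    output F → id
id ) $   id ) $    match 'id'
) $      ) $       match ')'
$        $         accept

The string is accepted.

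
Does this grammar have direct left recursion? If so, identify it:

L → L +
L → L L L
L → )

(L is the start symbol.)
Yes, L is left-recursive

L → L +: LEFT RECURSIVE (starts with L)
L → L L L: LEFT RECURSIVE (starts with L)
L → ): starts with ')'

The grammar has direct left recursion on: L.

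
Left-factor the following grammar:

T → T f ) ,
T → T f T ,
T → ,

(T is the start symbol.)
Left-factoring transforms A → αβ₁ | αβ₂ into A → αA' and A' → β₁ | β₂
(α is the longest common prefix among the alternatives). Repeat until
no nonterminal has two alternatives with a common prefix.

Round 1: T has alternatives sharing prefix 'T f'. Introduce T': T → T f T'
  Add: T' → ) ,
  Add: T' → T ,

No remaining common prefixes — done.

Resulting grammar:
T → T f T'
T' → ) ,
T' → T ,
T → ,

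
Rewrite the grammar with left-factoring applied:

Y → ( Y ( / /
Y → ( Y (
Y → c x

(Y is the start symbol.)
Y → ( Y ( Y'
Y' → / /
Y' → ε
Y → c x

Left-factoring transforms A → αβ₁ | αβ₂ into A → αA' and A' → β₁ | β₂
(α is the longest common prefix among the alternatives). Repeat until
no nonterminal has two alternatives with a common prefix.

Round 1: Y has alternatives sharing prefix '( Y ('. Introduce Y': Y → ( Y ( Y'
  Add: Y' → / /
  Add: Y' → ε

No remaining common prefixes — done.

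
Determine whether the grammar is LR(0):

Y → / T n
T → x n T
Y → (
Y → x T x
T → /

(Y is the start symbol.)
Yes, the grammar is LR(0)

A grammar is LR(0) if no state in the canonical LR(0) collection has:
  - both a shift item (dot before a terminal) and a complete item (shift-reduce conflict), or
  - two or more complete items (reduce-reduce conflict; the accept item [Y' → Y .] counts as a complete item here).

Augment with Y' → Y and build the canonical LR(0) collection (I0 = CLOSURE({[Y' → . Y]}), then GOTO on every symbol after a dot until no new states appear). It has 13 states:
  I0: { [Y → . (], [Y → . / T n], [Y → . x T x], [Y' → . Y] }  — shift
  I1: { [Y → ( .] }  — reduce
  I2: { [T → . /], [T → . x n T], [Y → / . T n] }  — shift
  I3: { [Y' → Y .] }  — accept
  I4: { [T → . /], [T → . x n T], [Y → x . T x] }  — shift
  I5: { [T → / .] }  — reduce
  I6: { [Y → x T . x] }  — shift
  I7: { [T → x . n T] }  — shift
  I8: { [T → . /], [T → . x n T], [T → x n . T] }  — shift
  I9: { [T → x n T .] }  — reduce
  I10: { [Y → x T x .] }  — reduce
  I11: { [Y → / T . n] }  — shift
  I12: { [Y → / T n .] }  — reduce

Every state is either a pure shift/goto state or contains exactly one complete item and nothing to shift — no conflicts. The grammar is LR(0).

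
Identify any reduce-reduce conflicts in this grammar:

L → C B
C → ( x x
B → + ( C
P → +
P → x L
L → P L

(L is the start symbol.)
A reduce-reduce conflict occurs when an LR(0) state has two complete items [A → α .] and [B → β .] — both call for a reduction, and with no lookahead the parser cannot choose between them.

Augment with L' → L and build the canonical LR(0) collection (I0 = CLOSURE({[L' → . L]}), then GOTO on every symbol after a dot until no new states appear). It has 15 states:
  I0: { [C → . ( x x], [L → . C B], [L → . P L], [L' → . L], [P → . +], [P → . x L] }  — shift
  I1: { [C → ( . x x] }  — shift
  I2: { [P → + .] }  — reduce
  I3: { [B → . + ( C], [L → C . B] }  — shift
  I4: { [L' → L .] }  — accept
  I5: { [C → . ( x x], [L → . C B], [L → . P L], [L → P . L], [P → . +], [P → . x L] }  — shift
  I6: { [C → . ( x x], [L → . C B], [L → . P L], [P → . +], [P → . x L], [P → x . L] }  — shift
  I7: { [P → x L .] }  — reduce
  I8: { [L → P L .] }  — reduce
  I9: { [B → + . ( C] }  — shift
  I10: { [L → C B .] }  — reduce
  I11: { [B → + ( . C], [C → . ( x x] }  — shift
  I12: { [B → + ( C .] }  — reduce
  I13: { [C → ( x . x] }  — shift
  I14: { [C → ( x x .] }  — reduce

No state contains more than one complete item.

Answer: No reduce-reduce conflicts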